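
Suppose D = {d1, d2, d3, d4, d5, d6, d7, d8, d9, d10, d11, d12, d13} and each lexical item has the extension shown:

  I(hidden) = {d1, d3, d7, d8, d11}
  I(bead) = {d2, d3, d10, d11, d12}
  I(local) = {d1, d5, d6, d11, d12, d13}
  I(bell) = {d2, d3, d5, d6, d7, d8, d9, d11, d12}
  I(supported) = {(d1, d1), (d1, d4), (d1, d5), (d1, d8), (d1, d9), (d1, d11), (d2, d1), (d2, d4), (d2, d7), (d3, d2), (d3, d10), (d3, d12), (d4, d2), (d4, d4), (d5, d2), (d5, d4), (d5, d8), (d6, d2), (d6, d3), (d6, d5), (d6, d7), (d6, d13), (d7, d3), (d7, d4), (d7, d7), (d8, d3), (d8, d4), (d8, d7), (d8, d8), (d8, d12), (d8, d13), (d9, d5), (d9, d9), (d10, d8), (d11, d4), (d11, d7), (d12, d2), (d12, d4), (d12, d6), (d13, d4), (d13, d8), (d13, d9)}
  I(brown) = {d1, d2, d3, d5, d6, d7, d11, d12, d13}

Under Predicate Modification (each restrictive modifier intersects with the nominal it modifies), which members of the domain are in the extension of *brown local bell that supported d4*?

⟦that supported d4⟧ = {x : ⟨x, d4⟩ ∈ ⟦supported⟧} = {d1, d2, d4, d5, d7, d8, d11, d12, d13}
⟦bell⟧ = {d2, d3, d5, d6, d7, d8, d9, d11, d12}
… ∩ ⟦that supported d4⟧ = {d2, d3, d5, d6, d7, d8, d9, d11, d12} ∩ {d1, d2, d4, d5, d7, d8, d11, d12, d13} = {d2, d5, d7, d8, d11, d12}
… ∩ ⟦brown⟧ = {d2, d5, d7, d8, d11, d12} ∩ {d1, d2, d3, d5, d6, d7, d11, d12, d13} = {d2, d5, d7, d11, d12}
… ∩ ⟦local⟧ = {d2, d5, d7, d11, d12} ∩ {d1, d5, d6, d11, d12, d13} = {d5, d11, d12}
So ⟦brown local bell that supported d4⟧ = {d5, d11, d12}.

{d5, d11, d12}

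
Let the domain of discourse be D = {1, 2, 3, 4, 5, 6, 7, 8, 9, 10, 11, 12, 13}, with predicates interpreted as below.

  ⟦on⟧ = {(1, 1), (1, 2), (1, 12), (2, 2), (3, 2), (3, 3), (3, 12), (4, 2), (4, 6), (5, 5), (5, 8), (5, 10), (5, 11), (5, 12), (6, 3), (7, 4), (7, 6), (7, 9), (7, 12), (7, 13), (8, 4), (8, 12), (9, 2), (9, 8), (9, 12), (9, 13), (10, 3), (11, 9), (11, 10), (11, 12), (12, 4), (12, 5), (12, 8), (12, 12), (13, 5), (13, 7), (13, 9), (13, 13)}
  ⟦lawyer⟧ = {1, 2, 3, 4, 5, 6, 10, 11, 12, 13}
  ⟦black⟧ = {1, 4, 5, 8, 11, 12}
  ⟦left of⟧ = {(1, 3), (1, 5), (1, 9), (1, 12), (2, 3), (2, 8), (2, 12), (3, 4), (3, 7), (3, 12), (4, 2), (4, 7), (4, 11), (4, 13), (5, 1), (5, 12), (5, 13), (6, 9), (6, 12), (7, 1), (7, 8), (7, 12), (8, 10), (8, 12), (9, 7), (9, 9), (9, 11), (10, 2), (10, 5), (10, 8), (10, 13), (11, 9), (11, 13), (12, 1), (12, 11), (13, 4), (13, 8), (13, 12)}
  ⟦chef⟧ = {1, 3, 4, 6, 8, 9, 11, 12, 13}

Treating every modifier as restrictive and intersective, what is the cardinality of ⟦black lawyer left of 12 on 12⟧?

⟦left of 12⟧ = {x : ⟨x, 12⟩ ∈ ⟦left of⟧} = {1, 2, 3, 5, 6, 7, 8, 13}
⟦on 12⟧ = {x : ⟨x, 12⟩ ∈ ⟦on⟧} = {1, 3, 5, 7, 8, 9, 11, 12}
⟦lawyer⟧ = {1, 2, 3, 4, 5, 6, 10, 11, 12, 13}
… ∩ ⟦left of 12⟧ = {1, 2, 3, 4, 5, 6, 10, 11, 12, 13} ∩ {1, 2, 3, 5, 6, 7, 8, 13} = {1, 2, 3, 5, 6, 13}
… ∩ ⟦on 12⟧ = {1, 2, 3, 5, 6, 13} ∩ {1, 3, 5, 7, 8, 9, 11, 12} = {1, 3, 5}
… ∩ ⟦black⟧ = {1, 3, 5} ∩ {1, 4, 5, 8, 11, 12} = {1, 5}
⟦black lawyer left of 12 on 12⟧ = {1, 5}, so the cardinality is 2.

2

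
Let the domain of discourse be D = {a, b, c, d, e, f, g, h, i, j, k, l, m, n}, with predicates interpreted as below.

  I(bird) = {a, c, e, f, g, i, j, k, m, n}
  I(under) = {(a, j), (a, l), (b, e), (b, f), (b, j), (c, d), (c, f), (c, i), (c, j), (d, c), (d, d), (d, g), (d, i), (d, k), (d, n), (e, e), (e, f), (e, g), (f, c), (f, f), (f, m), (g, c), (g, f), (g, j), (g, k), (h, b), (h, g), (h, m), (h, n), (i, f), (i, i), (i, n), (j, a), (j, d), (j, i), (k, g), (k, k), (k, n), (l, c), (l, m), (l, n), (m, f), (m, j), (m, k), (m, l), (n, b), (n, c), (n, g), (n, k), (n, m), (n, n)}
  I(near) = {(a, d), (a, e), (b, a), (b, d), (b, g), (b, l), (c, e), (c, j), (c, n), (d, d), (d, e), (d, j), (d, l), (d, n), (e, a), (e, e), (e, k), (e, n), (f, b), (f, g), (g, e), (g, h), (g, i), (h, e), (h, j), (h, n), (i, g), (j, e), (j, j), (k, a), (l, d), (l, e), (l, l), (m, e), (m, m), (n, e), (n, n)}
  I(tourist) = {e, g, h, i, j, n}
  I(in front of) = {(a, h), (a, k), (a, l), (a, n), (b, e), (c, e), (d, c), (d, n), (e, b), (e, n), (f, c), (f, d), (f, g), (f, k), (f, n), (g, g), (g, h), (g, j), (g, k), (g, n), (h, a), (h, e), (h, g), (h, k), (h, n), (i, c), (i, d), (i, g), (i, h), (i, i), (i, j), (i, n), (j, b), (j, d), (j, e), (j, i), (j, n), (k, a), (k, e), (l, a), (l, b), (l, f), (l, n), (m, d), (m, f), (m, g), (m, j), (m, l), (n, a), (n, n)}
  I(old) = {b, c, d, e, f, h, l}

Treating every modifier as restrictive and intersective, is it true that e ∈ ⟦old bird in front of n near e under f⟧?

⟦in front of n⟧ = {x : ⟨x, n⟩ ∈ ⟦in front of⟧} = {a, d, e, f, g, h, i, j, l, n}
⟦near e⟧ = {x : ⟨x, e⟩ ∈ ⟦near⟧} = {a, c, d, e, g, h, j, l, m, n}
⟦under f⟧ = {x : ⟨x, f⟩ ∈ ⟦under⟧} = {b, c, e, f, g, i, m}
⟦bird⟧ = {a, c, e, f, g, i, j, k, m, n}
… ∩ ⟦in front of n⟧ = {a, c, e, f, g, i, j, k, m, n} ∩ {a, d, e, f, g, h, i, j, l, n} = {a, e, f, g, i, j, n}
… ∩ ⟦near e⟧ = {a, e, f, g, i, j, n} ∩ {a, c, d, e, g, h, j, l, m, n} = {a, e, g, j, n}
… ∩ ⟦under f⟧ = {a, e, g, j, n} ∩ {b, c, e, f, g, i, m} = {e, g}
… ∩ ⟦old⟧ = {e, g} ∩ {b, c, d, e, f, h, l} = {e}
⟦old bird in front of n near e under f⟧ = {e}; e ∈ this set.

yes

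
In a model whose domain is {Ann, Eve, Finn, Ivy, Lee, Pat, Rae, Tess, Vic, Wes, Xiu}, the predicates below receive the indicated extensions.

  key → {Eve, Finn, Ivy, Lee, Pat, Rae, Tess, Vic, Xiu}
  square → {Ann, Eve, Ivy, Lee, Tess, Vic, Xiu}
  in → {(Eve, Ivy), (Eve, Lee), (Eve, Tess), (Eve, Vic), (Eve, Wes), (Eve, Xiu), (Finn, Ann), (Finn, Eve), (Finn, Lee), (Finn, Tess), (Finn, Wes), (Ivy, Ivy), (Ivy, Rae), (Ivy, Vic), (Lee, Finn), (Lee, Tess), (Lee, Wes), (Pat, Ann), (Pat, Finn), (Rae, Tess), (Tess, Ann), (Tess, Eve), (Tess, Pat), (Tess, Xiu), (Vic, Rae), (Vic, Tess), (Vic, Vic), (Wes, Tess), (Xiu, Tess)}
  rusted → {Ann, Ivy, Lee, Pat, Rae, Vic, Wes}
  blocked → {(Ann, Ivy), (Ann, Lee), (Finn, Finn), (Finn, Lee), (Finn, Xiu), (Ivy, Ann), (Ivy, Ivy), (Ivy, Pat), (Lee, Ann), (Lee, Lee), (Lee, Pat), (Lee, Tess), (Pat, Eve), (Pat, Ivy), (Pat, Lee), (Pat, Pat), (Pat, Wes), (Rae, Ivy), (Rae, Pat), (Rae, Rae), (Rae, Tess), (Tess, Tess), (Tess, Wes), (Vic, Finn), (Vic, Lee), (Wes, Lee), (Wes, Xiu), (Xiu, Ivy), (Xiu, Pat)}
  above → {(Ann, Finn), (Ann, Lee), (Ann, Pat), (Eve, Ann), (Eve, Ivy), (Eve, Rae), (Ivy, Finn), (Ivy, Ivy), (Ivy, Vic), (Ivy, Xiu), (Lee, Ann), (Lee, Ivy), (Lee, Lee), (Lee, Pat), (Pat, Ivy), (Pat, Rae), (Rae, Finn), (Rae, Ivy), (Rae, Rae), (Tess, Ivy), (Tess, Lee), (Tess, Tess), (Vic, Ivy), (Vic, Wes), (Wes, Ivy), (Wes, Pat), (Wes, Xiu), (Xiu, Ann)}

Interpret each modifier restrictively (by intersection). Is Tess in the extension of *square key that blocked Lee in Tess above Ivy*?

⟦that blocked Lee⟧ = {x : ⟨x, Lee⟩ ∈ ⟦blocked⟧} = {Ann, Finn, Lee, Pat, Vic, Wes}
⟦in Tess⟧ = {x : ⟨x, Tess⟩ ∈ ⟦in⟧} = {Eve, Finn, Lee, Rae, Vic, Wes, Xiu}
⟦above Ivy⟧ = {x : ⟨x, Ivy⟩ ∈ ⟦above⟧} = {Eve, Ivy, Lee, Pat, Rae, Tess, Vic, Wes}
⟦key⟧ = {Eve, Finn, Ivy, Lee, Pat, Rae, Tess, Vic, Xiu}
… ∩ ⟦that blocked Lee⟧ = {Eve, Finn, Ivy, Lee, Pat, Rae, Tess, Vic, Xiu} ∩ {Ann, Finn, Lee, Pat, Vic, Wes} = {Finn, Lee, Pat, Vic}
… ∩ ⟦in Tess⟧ = {Finn, Lee, Pat, Vic} ∩ {Eve, Finn, Lee, Rae, Vic, Wes, Xiu} = {Finn, Lee, Vic}
… ∩ ⟦above Ivy⟧ = {Finn, Lee, Vic} ∩ {Eve, Ivy, Lee, Pat, Rae, Tess, Vic, Wes} = {Lee, Vic}
… ∩ ⟦square⟧ = {Lee, Vic} ∩ {Ann, Eve, Ivy, Lee, Tess, Vic, Xiu} = {Lee, Vic}
⟦square key that blocked Lee in Tess above Ivy⟧ = {Lee, Vic}; Tess ∉ this set.

no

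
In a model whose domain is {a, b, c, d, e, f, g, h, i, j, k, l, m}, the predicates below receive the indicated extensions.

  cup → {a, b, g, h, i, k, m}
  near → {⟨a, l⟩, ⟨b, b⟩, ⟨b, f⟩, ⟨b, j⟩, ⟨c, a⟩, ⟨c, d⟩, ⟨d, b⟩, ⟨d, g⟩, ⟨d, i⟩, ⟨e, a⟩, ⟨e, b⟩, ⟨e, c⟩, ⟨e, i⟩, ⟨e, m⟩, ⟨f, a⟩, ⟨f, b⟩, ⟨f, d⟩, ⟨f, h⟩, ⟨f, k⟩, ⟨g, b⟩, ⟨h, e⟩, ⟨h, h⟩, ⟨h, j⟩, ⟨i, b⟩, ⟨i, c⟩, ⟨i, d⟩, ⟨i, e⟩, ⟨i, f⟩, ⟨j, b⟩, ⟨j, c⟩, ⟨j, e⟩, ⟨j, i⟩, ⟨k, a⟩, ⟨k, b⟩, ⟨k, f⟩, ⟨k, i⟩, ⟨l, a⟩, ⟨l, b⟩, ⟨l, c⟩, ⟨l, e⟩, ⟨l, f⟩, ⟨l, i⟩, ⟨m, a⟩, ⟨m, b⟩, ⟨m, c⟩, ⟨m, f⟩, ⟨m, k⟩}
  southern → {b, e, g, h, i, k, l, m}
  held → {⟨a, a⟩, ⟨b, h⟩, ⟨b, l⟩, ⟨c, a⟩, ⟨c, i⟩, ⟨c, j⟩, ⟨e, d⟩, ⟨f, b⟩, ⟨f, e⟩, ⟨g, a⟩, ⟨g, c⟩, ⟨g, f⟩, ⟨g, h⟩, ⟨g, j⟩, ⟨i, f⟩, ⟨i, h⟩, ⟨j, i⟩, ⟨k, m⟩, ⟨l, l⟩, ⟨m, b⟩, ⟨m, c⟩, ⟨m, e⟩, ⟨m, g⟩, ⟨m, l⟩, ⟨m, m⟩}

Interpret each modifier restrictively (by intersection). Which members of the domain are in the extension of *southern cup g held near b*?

⟦g held⟧ = {x : ⟨g, x⟩ ∈ ⟦held⟧} = {a, c, f, h, j}
⟦near b⟧ = {x : ⟨x, b⟩ ∈ ⟦near⟧} = {b, d, e, f, g, i, j, k, l, m}
⟦cup⟧ = {a, b, g, h, i, k, m}
… ∩ ⟦g held⟧ = {a, b, g, h, i, k, m} ∩ {a, c, f, h, j} = {a, h}
… ∩ ⟦near b⟧ = {a, h} ∩ {b, d, e, f, g, i, j, k, l, m} = ∅
… ∩ ⟦southern⟧ = ∅ ∩ {b, e, g, h, i, k, l, m} = ∅
So ⟦southern cup g held near b⟧ = { }.

{ }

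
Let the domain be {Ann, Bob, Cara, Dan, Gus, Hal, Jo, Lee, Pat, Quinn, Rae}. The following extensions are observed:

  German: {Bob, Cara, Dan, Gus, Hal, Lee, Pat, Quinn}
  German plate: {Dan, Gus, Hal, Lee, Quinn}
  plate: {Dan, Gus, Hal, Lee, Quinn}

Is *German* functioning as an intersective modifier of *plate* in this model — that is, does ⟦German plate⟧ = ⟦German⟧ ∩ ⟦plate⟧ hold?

⟦German⟧ ∩ ⟦plate⟧ = {Bob, Cara, Dan, Gus, Hal, Lee, Pat, Quinn} ∩ {Dan, Gus, Hal, Lee, Quinn} = {Dan, Gus, Hal, Lee, Quinn}
Observed ⟦German plate⟧ = {Dan, Gus, Hal, Lee, Quinn}.
These coincide, so the modifier is intersective here.

yes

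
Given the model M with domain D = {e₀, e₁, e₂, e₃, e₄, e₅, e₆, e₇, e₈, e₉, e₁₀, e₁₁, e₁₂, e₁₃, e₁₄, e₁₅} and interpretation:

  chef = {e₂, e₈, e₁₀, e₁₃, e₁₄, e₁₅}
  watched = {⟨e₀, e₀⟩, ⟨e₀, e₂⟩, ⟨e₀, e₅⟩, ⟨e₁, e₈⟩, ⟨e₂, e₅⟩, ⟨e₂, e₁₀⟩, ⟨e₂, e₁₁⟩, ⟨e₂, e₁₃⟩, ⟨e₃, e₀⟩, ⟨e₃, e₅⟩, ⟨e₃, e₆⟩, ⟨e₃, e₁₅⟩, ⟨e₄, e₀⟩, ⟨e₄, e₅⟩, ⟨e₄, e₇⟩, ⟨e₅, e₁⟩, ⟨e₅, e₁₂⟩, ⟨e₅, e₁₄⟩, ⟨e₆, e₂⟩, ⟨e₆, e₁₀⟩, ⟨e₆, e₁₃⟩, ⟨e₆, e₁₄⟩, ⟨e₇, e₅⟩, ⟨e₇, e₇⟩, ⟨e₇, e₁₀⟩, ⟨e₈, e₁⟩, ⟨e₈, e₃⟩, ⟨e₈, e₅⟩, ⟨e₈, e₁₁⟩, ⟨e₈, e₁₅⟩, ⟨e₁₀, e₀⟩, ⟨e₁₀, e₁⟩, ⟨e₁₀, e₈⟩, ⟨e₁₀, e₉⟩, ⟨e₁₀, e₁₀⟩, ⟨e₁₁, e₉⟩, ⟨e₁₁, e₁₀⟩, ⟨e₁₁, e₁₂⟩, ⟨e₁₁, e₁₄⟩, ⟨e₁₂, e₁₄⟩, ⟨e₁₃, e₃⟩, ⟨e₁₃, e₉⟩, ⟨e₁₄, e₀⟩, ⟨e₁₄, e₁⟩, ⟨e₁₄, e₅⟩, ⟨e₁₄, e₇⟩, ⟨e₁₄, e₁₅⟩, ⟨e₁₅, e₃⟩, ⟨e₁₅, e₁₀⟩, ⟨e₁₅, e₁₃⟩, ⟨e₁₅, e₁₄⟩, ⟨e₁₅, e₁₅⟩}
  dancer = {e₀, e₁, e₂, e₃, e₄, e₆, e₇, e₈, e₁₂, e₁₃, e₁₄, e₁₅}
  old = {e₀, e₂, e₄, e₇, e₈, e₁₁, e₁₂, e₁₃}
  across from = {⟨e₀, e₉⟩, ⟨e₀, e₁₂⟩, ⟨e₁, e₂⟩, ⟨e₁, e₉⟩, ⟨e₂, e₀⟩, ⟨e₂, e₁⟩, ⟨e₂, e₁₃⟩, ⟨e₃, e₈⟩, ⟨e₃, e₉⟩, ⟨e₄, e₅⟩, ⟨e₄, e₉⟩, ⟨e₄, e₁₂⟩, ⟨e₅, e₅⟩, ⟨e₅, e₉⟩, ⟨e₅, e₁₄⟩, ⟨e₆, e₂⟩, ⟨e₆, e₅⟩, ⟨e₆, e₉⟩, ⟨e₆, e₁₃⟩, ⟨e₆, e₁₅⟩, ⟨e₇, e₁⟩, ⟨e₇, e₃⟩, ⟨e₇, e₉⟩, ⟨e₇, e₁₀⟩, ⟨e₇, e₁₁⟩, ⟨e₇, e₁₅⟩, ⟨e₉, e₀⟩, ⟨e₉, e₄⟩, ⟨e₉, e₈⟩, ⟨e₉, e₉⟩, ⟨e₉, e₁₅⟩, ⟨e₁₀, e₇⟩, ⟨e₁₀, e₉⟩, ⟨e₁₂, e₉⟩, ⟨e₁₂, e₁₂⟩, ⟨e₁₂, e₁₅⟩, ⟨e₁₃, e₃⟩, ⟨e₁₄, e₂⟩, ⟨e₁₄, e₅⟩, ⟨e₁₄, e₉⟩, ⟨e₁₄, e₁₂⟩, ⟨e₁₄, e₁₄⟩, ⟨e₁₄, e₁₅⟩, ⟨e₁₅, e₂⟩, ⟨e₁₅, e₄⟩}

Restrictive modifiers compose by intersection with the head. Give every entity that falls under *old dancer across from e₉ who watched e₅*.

{e₀, e₄, e₇}

⟦across from e₉⟧ = {x : ⟨x, e₉⟩ ∈ ⟦across from⟧} = {e₀, e₁, e₃, e₄, e₅, e₆, e₇, e₉, e₁₀, e₁₂, e₁₄}
⟦who watched e₅⟧ = {x : ⟨x, e₅⟩ ∈ ⟦watched⟧} = {e₀, e₂, e₃, e₄, e₇, e₈, e₁₄}
⟦dancer⟧ = {e₀, e₁, e₂, e₃, e₄, e₆, e₇, e₈, e₁₂, e₁₃, e₁₄, e₁₅}
… ∩ ⟦across from e₉⟧ = {e₀, e₁, e₂, e₃, e₄, e₆, e₇, e₈, e₁₂, e₁₃, e₁₄, e₁₅} ∩ {e₀, e₁, e₃, e₄, e₅, e₆, e₇, e₉, e₁₀, e₁₂, e₁₄} = {e₀, e₁, e₃, e₄, e₆, e₇, e₁₂, e₁₄}
… ∩ ⟦who watched e₅⟧ = {e₀, e₁, e₃, e₄, e₆, e₇, e₁₂, e₁₄} ∩ {e₀, e₂, e₃, e₄, e₇, e₈, e₁₄} = {e₀, e₃, e₄, e₇, e₁₄}
… ∩ ⟦old⟧ = {e₀, e₃, e₄, e₇, e₁₄} ∩ {e₀, e₂, e₄, e₇, e₈, e₁₁, e₁₂, e₁₃} = {e₀, e₄, e₇}
So ⟦old dancer across from e₉ who watched e₅⟧ = {e₀, e₄, e₇}.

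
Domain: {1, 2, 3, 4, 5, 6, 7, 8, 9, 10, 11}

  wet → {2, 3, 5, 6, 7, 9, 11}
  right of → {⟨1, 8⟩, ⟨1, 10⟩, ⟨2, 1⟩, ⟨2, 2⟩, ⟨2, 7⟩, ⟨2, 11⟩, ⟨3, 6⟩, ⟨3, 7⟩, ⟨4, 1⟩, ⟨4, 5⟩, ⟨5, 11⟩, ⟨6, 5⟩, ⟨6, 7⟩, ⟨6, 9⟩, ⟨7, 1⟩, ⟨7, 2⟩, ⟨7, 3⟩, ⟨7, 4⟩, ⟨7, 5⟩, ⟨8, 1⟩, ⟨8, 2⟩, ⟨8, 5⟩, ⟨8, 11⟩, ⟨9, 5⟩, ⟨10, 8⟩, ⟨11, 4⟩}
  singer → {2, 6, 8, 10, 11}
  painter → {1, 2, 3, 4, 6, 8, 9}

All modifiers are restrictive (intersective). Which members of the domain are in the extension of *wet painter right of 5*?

{6, 9}

⟦right of 5⟧ = {x : ⟨x, 5⟩ ∈ ⟦right of⟧} = {4, 6, 7, 8, 9}
⟦painter⟧ = {1, 2, 3, 4, 6, 8, 9}
… ∩ ⟦right of 5⟧ = {1, 2, 3, 4, 6, 8, 9} ∩ {4, 6, 7, 8, 9} = {4, 6, 8, 9}
… ∩ ⟦wet⟧ = {4, 6, 8, 9} ∩ {2, 3, 5, 6, 7, 9, 11} = {6, 9}
So ⟦wet painter right of 5⟧ = {6, 9}.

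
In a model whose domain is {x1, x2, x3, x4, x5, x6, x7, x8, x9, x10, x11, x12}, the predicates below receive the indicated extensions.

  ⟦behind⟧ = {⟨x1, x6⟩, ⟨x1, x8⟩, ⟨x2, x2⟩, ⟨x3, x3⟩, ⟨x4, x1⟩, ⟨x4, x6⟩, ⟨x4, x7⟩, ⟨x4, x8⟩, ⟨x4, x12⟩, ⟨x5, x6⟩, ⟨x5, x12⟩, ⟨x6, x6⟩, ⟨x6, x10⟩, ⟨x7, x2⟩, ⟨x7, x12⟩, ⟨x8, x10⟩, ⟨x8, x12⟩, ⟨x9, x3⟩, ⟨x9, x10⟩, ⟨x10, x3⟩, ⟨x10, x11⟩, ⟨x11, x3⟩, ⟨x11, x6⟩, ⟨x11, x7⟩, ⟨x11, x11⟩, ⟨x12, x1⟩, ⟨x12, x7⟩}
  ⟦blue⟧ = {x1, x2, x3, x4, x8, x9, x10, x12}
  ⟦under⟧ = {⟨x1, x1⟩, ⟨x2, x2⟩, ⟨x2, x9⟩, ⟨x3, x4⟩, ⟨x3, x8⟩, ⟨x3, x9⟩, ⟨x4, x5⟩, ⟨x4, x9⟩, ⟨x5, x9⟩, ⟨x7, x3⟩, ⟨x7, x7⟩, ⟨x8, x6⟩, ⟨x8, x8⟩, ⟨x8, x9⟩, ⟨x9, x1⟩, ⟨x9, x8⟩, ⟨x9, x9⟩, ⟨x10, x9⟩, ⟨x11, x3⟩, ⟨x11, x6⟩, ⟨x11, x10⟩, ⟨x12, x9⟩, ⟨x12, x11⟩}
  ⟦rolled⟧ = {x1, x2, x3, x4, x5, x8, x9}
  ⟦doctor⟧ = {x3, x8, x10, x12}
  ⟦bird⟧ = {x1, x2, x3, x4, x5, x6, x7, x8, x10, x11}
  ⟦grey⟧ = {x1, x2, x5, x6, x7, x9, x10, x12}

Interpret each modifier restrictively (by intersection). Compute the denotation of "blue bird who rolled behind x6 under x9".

⟦who rolled⟧ = ⟦rolled⟧ = {x1, x2, x3, x4, x5, x8, x9}
⟦behind x6⟧ = {x : ⟨x, x6⟩ ∈ ⟦behind⟧} = {x1, x4, x5, x6, x11}
⟦under x9⟧ = {x : ⟨x, x9⟩ ∈ ⟦under⟧} = {x2, x3, x4, x5, x8, x9, x10, x12}
⟦bird⟧ = {x1, x2, x3, x4, x5, x6, x7, x8, x10, x11}
… ∩ ⟦who rolled⟧ = {x1, x2, x3, x4, x5, x6, x7, x8, x10, x11} ∩ {x1, x2, x3, x4, x5, x8, x9} = {x1, x2, x3, x4, x5, x8}
… ∩ ⟦behind x6⟧ = {x1, x2, x3, x4, x5, x8} ∩ {x1, x4, x5, x6, x11} = {x1, x4, x5}
… ∩ ⟦under x9⟧ = {x1, x4, x5} ∩ {x2, x3, x4, x5, x8, x9, x10, x12} = {x4, x5}
… ∩ ⟦blue⟧ = {x4, x5} ∩ {x1, x2, x3, x4, x8, x9, x10, x12} = {x4}
So ⟦blue bird who rolled behind x6 under x9⟧ = {x4}.

{x4}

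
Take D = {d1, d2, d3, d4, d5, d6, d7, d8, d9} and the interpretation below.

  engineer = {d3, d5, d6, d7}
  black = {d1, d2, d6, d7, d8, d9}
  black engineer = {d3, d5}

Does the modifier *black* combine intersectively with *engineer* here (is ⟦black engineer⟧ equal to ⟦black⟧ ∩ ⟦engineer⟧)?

no

⟦black⟧ ∩ ⟦engineer⟧ = {d1, d2, d6, d7, d8, d9} ∩ {d3, d5, d6, d7} = {d6, d7}
Observed ⟦black engineer⟧ = {d3, d5}.
These differ, so the modifier is not intersective in this model.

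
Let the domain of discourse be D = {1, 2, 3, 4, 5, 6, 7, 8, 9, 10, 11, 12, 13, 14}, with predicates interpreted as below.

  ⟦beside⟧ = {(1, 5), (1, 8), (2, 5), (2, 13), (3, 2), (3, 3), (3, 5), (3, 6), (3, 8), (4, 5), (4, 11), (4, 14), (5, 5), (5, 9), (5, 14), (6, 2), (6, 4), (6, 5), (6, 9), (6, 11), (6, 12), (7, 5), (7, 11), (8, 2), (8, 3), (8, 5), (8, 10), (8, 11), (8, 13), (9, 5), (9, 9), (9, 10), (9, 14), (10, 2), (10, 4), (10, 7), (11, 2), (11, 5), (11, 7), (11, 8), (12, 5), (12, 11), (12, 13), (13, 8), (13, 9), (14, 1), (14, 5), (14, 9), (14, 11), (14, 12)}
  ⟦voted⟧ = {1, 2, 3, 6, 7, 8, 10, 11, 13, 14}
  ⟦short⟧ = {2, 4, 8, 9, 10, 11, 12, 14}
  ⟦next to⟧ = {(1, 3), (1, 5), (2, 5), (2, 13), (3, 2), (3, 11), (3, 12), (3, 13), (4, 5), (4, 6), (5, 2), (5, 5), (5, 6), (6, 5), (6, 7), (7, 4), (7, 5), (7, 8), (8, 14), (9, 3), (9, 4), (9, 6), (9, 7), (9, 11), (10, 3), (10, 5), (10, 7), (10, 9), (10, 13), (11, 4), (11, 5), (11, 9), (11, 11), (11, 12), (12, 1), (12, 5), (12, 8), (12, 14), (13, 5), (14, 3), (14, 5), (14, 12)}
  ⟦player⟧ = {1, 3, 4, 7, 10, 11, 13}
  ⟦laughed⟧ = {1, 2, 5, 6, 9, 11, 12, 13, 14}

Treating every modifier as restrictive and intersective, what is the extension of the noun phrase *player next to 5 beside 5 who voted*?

⟦next to 5⟧ = {x : ⟨x, 5⟩ ∈ ⟦next to⟧} = {1, 2, 4, 5, 6, 7, 10, 11, 12, 13, 14}
⟦beside 5⟧ = {x : ⟨x, 5⟩ ∈ ⟦beside⟧} = {1, 2, 3, 4, 5, 6, 7, 8, 9, 11, 12, 14}
⟦who voted⟧ = ⟦voted⟧ = {1, 2, 3, 6, 7, 8, 10, 11, 13, 14}
⟦player⟧ = {1, 3, 4, 7, 10, 11, 13}
… ∩ ⟦next to 5⟧ = {1, 3, 4, 7, 10, 11, 13} ∩ {1, 2, 4, 5, 6, 7, 10, 11, 12, 13, 14} = {1, 4, 7, 10, 11, 13}
… ∩ ⟦beside 5⟧ = {1, 4, 7, 10, 11, 13} ∩ {1, 2, 3, 4, 5, 6, 7, 8, 9, 11, 12, 14} = {1, 4, 7, 11}
… ∩ ⟦who voted⟧ = {1, 4, 7, 11} ∩ {1, 2, 3, 6, 7, 8, 10, 11, 13, 14} = {1, 7, 11}
So ⟦player next to 5 beside 5 who voted⟧ = {1, 7, 11}.

{1, 7, 11}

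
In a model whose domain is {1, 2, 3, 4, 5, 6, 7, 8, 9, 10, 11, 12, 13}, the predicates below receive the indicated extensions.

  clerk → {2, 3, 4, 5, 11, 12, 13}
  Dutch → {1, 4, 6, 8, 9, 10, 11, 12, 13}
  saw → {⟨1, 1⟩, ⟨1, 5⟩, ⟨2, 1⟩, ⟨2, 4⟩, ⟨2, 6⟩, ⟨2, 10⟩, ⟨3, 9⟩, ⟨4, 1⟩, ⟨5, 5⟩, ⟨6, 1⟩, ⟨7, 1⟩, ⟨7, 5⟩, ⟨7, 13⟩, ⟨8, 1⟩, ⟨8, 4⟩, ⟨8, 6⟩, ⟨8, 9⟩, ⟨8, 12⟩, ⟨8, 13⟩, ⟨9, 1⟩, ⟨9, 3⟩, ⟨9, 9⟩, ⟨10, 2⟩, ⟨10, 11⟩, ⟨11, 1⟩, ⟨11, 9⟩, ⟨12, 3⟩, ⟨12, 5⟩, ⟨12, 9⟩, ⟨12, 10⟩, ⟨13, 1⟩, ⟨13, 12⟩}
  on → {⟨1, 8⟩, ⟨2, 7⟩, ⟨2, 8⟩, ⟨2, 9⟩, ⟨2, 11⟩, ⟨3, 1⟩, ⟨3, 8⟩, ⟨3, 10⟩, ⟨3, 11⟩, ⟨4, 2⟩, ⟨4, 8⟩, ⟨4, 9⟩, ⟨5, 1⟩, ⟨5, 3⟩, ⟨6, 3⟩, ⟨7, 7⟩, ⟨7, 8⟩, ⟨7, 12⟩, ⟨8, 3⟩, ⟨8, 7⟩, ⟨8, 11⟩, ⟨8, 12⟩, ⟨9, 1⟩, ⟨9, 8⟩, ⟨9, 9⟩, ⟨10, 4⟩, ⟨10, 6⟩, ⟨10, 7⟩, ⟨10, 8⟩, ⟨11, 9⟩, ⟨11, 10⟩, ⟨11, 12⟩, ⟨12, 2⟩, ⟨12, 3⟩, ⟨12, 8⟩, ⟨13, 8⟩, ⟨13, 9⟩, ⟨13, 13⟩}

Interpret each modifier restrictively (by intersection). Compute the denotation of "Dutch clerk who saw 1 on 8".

{4, 13}

⟦who saw 1⟧ = {x : ⟨x, 1⟩ ∈ ⟦saw⟧} = {1, 2, 4, 6, 7, 8, 9, 11, 13}
⟦on 8⟧ = {x : ⟨x, 8⟩ ∈ ⟦on⟧} = {1, 2, 3, 4, 7, 9, 10, 12, 13}
⟦clerk⟧ = {2, 3, 4, 5, 11, 12, 13}
… ∩ ⟦who saw 1⟧ = {2, 3, 4, 5, 11, 12, 13} ∩ {1, 2, 4, 6, 7, 8, 9, 11, 13} = {2, 4, 11, 13}
… ∩ ⟦on 8⟧ = {2, 4, 11, 13} ∩ {1, 2, 3, 4, 7, 9, 10, 12, 13} = {2, 4, 13}
… ∩ ⟦Dutch⟧ = {2, 4, 13} ∩ {1, 4, 6, 8, 9, 10, 11, 12, 13} = {4, 13}
So ⟦Dutch clerk who saw 1 on 8⟧ = {4, 13}.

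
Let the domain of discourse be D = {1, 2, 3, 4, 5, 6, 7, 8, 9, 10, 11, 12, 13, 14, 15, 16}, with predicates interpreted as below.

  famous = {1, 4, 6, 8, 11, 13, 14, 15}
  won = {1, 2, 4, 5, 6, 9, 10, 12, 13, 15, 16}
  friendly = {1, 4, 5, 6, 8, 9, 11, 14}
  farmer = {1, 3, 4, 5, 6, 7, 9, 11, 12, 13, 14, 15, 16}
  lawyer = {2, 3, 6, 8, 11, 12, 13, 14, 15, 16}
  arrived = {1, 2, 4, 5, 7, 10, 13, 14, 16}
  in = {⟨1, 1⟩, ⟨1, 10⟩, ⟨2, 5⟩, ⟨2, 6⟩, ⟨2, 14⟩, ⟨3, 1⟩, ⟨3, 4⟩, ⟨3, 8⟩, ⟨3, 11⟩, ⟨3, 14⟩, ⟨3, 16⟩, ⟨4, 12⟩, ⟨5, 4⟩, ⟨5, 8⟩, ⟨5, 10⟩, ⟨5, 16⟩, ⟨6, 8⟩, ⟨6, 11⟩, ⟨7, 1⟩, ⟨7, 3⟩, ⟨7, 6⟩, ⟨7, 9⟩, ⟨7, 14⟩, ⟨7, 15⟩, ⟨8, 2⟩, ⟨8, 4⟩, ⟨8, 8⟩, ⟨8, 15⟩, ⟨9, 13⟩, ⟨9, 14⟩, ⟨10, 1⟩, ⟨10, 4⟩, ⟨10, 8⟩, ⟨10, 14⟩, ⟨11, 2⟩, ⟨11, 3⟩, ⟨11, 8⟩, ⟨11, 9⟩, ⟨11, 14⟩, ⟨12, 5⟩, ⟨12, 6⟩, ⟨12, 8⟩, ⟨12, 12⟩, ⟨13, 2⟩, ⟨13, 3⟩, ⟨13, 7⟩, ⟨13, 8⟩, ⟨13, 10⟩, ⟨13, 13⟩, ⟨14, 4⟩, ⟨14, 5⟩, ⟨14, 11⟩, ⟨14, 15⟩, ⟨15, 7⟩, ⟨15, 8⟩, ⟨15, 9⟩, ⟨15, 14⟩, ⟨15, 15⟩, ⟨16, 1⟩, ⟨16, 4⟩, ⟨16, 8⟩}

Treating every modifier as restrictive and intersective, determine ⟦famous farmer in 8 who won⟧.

⟦in 8⟧ = {x : ⟨x, 8⟩ ∈ ⟦in⟧} = {3, 5, 6, 8, 10, 11, 12, 13, 15, 16}
⟦who won⟧ = ⟦won⟧ = {1, 2, 4, 5, 6, 9, 10, 12, 13, 15, 16}
⟦farmer⟧ = {1, 3, 4, 5, 6, 7, 9, 11, 12, 13, 14, 15, 16}
… ∩ ⟦in 8⟧ = {1, 3, 4, 5, 6, 7, 9, 11, 12, 13, 14, 15, 16} ∩ {3, 5, 6, 8, 10, 11, 12, 13, 15, 16} = {3, 5, 6, 11, 12, 13, 15, 16}
… ∩ ⟦who won⟧ = {3, 5, 6, 11, 12, 13, 15, 16} ∩ {1, 2, 4, 5, 6, 9, 10, 12, 13, 15, 16} = {5, 6, 12, 13, 15, 16}
… ∩ ⟦famous⟧ = {5, 6, 12, 13, 15, 16} ∩ {1, 4, 6, 8, 11, 13, 14, 15} = {6, 13, 15}
So ⟦famous farmer in 8 who won⟧ = {6, 13, 15}.

{6, 13, 15}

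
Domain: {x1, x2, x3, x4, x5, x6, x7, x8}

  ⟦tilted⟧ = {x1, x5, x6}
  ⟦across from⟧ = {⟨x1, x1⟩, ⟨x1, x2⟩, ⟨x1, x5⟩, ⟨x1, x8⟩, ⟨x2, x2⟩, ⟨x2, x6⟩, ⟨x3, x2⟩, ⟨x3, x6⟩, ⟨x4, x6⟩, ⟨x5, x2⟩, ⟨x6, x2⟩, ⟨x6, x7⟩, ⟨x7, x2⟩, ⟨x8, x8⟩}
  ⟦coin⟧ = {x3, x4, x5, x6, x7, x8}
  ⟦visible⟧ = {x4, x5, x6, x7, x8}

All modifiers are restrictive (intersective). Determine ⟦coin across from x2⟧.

⟦across from x2⟧ = {x : ⟨x, x2⟩ ∈ ⟦across from⟧} = {x1, x2, x3, x5, x6, x7}
⟦coin⟧ = {x3, x4, x5, x6, x7, x8}
… ∩ ⟦across from x2⟧ = {x3, x4, x5, x6, x7, x8} ∩ {x1, x2, x3, x5, x6, x7} = {x3, x5, x6, x7}
So ⟦coin across from x2⟧ = {x3, x5, x6, x7}.

{x3, x5, x6, x7}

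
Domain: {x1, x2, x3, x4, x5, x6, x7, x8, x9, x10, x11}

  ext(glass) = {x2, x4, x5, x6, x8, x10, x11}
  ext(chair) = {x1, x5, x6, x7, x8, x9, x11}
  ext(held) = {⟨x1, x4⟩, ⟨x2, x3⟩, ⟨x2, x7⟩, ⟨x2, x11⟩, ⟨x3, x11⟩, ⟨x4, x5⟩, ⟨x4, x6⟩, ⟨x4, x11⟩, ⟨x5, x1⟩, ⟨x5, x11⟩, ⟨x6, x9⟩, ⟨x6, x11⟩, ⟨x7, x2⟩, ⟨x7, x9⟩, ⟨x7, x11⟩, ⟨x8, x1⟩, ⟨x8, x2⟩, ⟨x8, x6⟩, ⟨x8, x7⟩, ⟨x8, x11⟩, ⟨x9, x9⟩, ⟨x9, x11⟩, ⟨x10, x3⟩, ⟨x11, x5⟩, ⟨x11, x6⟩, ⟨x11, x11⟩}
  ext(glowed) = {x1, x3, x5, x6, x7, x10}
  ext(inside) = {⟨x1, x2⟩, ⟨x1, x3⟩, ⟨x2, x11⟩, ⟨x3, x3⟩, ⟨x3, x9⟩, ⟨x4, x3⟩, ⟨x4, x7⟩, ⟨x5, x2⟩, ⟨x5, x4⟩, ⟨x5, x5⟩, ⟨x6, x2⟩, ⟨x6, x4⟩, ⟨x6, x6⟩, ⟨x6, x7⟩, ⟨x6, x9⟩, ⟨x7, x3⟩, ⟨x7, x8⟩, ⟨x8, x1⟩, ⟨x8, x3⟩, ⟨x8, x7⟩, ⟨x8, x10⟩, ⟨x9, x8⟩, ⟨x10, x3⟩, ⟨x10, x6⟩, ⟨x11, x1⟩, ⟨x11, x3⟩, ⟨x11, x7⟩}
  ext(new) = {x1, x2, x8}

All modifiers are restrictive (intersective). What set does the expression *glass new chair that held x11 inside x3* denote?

⟦that held x11⟧ = {x : ⟨x, x11⟩ ∈ ⟦held⟧} = {x2, x3, x4, x5, x6, x7, x8, x9, x11}
⟦inside x3⟧ = {x : ⟨x, x3⟩ ∈ ⟦inside⟧} = {x1, x3, x4, x7, x8, x10, x11}
⟦chair⟧ = {x1, x5, x6, x7, x8, x9, x11}
… ∩ ⟦that held x11⟧ = {x1, x5, x6, x7, x8, x9, x11} ∩ {x2, x3, x4, x5, x6, x7, x8, x9, x11} = {x5, x6, x7, x8, x9, x11}
… ∩ ⟦inside x3⟧ = {x5, x6, x7, x8, x9, x11} ∩ {x1, x3, x4, x7, x8, x10, x11} = {x7, x8, x11}
… ∩ ⟦glass⟧ = {x7, x8, x11} ∩ {x2, x4, x5, x6, x8, x10, x11} = {x8, x11}
… ∩ ⟦new⟧ = {x8, x11} ∩ {x1, x2, x8} = {x8}
So ⟦glass new chair that held x11 inside x3⟧ = {x8}.

{x8}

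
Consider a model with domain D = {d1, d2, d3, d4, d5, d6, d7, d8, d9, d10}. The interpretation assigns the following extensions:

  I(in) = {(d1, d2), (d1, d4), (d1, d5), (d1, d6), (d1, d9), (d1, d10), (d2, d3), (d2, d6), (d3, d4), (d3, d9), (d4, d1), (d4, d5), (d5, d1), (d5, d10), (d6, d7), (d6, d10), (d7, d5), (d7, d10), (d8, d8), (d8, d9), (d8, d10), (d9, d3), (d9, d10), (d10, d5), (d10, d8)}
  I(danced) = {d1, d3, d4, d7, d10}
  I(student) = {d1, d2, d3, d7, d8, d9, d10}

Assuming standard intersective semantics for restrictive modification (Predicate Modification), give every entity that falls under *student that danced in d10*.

{d1, d7}

⟦that danced⟧ = ⟦danced⟧ = {d1, d3, d4, d7, d10}
⟦in d10⟧ = {x : ⟨x, d10⟩ ∈ ⟦in⟧} = {d1, d5, d6, d7, d8, d9}
⟦student⟧ = {d1, d2, d3, d7, d8, d9, d10}
… ∩ ⟦that danced⟧ = {d1, d2, d3, d7, d8, d9, d10} ∩ {d1, d3, d4, d7, d10} = {d1, d3, d7, d10}
… ∩ ⟦in d10⟧ = {d1, d3, d7, d10} ∩ {d1, d5, d6, d7, d8, d9} = {d1, d7}
So ⟦student that danced in d10⟧ = {d1, d7}.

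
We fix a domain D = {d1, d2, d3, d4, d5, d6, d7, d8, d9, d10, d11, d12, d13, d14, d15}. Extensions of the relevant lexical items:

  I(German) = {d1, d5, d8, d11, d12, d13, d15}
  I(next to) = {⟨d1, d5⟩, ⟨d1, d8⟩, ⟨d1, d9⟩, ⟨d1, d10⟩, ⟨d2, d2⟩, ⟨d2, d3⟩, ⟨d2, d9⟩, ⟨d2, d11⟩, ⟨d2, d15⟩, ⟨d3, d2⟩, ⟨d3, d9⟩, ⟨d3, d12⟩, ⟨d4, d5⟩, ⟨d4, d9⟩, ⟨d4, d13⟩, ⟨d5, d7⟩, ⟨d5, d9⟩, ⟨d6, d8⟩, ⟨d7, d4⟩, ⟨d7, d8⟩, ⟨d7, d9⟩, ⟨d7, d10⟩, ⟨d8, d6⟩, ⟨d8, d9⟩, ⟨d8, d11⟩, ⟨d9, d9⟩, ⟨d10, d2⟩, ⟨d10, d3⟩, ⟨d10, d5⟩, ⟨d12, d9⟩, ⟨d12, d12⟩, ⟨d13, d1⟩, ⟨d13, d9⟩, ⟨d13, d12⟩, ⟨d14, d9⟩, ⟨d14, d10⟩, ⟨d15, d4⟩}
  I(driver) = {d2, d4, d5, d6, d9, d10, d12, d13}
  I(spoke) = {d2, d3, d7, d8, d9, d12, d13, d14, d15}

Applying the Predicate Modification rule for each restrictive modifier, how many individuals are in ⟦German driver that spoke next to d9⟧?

2

⟦that spoke⟧ = ⟦spoke⟧ = {d2, d3, d7, d8, d9, d12, d13, d14, d15}
⟦next to d9⟧ = {x : ⟨x, d9⟩ ∈ ⟦next to⟧} = {d1, d2, d3, d4, d5, d7, d8, d9, d12, d13, d14}
⟦driver⟧ = {d2, d4, d5, d6, d9, d10, d12, d13}
… ∩ ⟦that spoke⟧ = {d2, d4, d5, d6, d9, d10, d12, d13} ∩ {d2, d3, d7, d8, d9, d12, d13, d14, d15} = {d2, d9, d12, d13}
… ∩ ⟦next to d9⟧ = {d2, d9, d12, d13} ∩ {d1, d2, d3, d4, d5, d7, d8, d9, d12, d13, d14} = {d2, d9, d12, d13}
… ∩ ⟦German⟧ = {d2, d9, d12, d13} ∩ {d1, d5, d8, d11, d12, d13, d15} = {d12, d13}
⟦German driver that spoke next to d9⟧ = {d12, d13}, so the cardinality is 2.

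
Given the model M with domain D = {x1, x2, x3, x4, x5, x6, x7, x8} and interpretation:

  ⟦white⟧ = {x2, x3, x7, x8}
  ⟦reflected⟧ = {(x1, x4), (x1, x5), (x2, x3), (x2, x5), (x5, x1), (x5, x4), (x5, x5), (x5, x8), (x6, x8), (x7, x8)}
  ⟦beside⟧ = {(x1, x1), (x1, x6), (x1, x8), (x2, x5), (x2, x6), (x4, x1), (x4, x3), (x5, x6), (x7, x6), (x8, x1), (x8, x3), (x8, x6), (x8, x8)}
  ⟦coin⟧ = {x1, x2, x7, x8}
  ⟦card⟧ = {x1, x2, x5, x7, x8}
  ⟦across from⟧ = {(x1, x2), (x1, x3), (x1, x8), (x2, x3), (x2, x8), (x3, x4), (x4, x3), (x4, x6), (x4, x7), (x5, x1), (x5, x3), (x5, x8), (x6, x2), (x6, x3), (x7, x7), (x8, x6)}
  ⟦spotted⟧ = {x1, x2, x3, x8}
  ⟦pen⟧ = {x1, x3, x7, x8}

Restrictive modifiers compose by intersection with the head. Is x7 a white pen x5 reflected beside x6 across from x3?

⟦x5 reflected⟧ = {x : ⟨x5, x⟩ ∈ ⟦reflected⟧} = {x1, x4, x5, x8}
⟦beside x6⟧ = {x : ⟨x, x6⟩ ∈ ⟦beside⟧} = {x1, x2, x5, x7, x8}
⟦across from x3⟧ = {x : ⟨x, x3⟩ ∈ ⟦across from⟧} = {x1, x2, x4, x5, x6}
⟦pen⟧ = {x1, x3, x7, x8}
… ∩ ⟦x5 reflected⟧ = {x1, x3, x7, x8} ∩ {x1, x4, x5, x8} = {x1, x8}
… ∩ ⟦beside x6⟧ = {x1, x8} ∩ {x1, x2, x5, x7, x8} = {x1, x8}
… ∩ ⟦across from x3⟧ = {x1, x8} ∩ {x1, x2, x4, x5, x6} = {x1}
… ∩ ⟦white⟧ = {x1} ∩ {x2, x3, x7, x8} = ∅
⟦white pen x5 reflected beside x6 across from x3⟧ = ∅; x7 ∉ this set.

no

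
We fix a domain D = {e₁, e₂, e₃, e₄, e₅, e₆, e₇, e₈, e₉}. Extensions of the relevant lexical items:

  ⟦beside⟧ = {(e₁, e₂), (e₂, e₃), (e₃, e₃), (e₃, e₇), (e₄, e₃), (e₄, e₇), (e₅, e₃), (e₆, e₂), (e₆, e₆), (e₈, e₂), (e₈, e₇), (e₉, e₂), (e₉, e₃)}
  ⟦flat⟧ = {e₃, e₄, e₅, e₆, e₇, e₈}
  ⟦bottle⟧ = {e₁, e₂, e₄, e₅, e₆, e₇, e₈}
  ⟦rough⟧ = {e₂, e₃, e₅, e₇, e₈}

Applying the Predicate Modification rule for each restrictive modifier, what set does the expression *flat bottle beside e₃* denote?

{e₄, e₅}

⟦beside e₃⟧ = {x : ⟨x, e₃⟩ ∈ ⟦beside⟧} = {e₂, e₃, e₄, e₅, e₉}
⟦bottle⟧ = {e₁, e₂, e₄, e₅, e₆, e₇, e₈}
… ∩ ⟦beside e₃⟧ = {e₁, e₂, e₄, e₅, e₆, e₇, e₈} ∩ {e₂, e₃, e₄, e₅, e₉} = {e₂, e₄, e₅}
… ∩ ⟦flat⟧ = {e₂, e₄, e₅} ∩ {e₃, e₄, e₅, e₆, e₇, e₈} = {e₄, e₅}
So ⟦flat bottle beside e₃⟧ = {e₄, e₅}.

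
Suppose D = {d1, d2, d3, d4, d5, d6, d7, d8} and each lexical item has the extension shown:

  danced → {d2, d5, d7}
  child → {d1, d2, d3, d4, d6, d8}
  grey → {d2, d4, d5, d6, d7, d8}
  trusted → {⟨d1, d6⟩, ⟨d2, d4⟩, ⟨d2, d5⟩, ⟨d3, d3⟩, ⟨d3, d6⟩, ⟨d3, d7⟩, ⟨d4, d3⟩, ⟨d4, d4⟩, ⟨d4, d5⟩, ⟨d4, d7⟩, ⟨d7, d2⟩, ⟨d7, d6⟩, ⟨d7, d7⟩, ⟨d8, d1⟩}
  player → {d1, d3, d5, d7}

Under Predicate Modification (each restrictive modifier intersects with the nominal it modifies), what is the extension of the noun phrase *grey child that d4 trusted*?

⟦that d4 trusted⟧ = {x : ⟨d4, x⟩ ∈ ⟦trusted⟧} = {d3, d4, d5, d7}
⟦child⟧ = {d1, d2, d3, d4, d6, d8}
… ∩ ⟦that d4 trusted⟧ = {d1, d2, d3, d4, d6, d8} ∩ {d3, d4, d5, d7} = {d3, d4}
… ∩ ⟦grey⟧ = {d3, d4} ∩ {d2, d4, d5, d6, d7, d8} = {d4}
So ⟦grey child that d4 trusted⟧ = {d4}.

{d4}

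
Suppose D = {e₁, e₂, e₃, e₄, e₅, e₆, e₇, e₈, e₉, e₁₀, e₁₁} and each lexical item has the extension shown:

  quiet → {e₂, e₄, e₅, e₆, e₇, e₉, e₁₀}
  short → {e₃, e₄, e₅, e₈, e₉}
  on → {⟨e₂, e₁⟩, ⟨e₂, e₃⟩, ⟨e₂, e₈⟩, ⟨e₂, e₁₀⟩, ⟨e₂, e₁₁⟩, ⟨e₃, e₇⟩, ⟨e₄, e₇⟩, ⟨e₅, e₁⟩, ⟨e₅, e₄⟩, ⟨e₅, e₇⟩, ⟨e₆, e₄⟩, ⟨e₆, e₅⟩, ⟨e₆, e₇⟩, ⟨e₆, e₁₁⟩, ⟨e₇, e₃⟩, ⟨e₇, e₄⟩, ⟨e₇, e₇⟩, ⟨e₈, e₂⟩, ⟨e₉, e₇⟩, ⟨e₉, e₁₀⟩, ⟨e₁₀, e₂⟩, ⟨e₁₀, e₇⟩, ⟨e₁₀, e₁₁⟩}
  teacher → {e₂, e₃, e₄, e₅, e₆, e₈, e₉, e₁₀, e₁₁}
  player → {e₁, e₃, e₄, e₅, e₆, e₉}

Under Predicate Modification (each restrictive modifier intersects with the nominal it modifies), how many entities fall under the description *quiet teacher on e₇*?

5

⟦on e₇⟧ = {x : ⟨x, e₇⟩ ∈ ⟦on⟧} = {e₃, e₄, e₅, e₆, e₇, e₉, e₁₀}
⟦teacher⟧ = {e₂, e₃, e₄, e₅, e₆, e₈, e₉, e₁₀, e₁₁}
… ∩ ⟦on e₇⟧ = {e₂, e₃, e₄, e₅, e₆, e₈, e₉, e₁₀, e₁₁} ∩ {e₃, e₄, e₅, e₆, e₇, e₉, e₁₀} = {e₃, e₄, e₅, e₆, e₉, e₁₀}
… ∩ ⟦quiet⟧ = {e₃, e₄, e₅, e₆, e₉, e₁₀} ∩ {e₂, e₄, e₅, e₆, e₇, e₉, e₁₀} = {e₄, e₅, e₆, e₉, e₁₀}
⟦quiet teacher on e₇⟧ = {e₄, e₅, e₆, e₉, e₁₀}, so the cardinality is 5.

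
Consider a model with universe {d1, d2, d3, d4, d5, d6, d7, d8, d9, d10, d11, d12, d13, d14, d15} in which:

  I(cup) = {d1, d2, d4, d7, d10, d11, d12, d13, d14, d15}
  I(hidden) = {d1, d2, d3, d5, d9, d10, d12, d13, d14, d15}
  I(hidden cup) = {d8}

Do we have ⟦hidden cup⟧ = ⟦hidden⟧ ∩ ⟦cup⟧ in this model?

⟦hidden⟧ ∩ ⟦cup⟧ = {d1, d2, d3, d5, d9, d10, d12, d13, d14, d15} ∩ {d1, d2, d4, d7, d10, d11, d12, d13, d14, d15} = {d1, d2, d10, d12, d13, d14, d15}
Observed ⟦hidden cup⟧ = {d8}.
These differ, so the modifier is not intersective in this model.

no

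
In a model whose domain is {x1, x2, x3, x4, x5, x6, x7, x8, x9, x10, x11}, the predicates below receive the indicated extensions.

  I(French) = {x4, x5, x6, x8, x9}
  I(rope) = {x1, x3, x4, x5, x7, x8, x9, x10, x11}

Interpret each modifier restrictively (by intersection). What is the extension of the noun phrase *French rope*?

{x4, x5, x8, x9}

⟦rope⟧ = {x1, x3, x4, x5, x7, x8, x9, x10, x11}
… ∩ ⟦French⟧ = {x1, x3, x4, x5, x7, x8, x9, x10, x11} ∩ {x4, x5, x6, x8, x9} = {x4, x5, x8, x9}
So ⟦French rope⟧ = {x4, x5, x8, x9}.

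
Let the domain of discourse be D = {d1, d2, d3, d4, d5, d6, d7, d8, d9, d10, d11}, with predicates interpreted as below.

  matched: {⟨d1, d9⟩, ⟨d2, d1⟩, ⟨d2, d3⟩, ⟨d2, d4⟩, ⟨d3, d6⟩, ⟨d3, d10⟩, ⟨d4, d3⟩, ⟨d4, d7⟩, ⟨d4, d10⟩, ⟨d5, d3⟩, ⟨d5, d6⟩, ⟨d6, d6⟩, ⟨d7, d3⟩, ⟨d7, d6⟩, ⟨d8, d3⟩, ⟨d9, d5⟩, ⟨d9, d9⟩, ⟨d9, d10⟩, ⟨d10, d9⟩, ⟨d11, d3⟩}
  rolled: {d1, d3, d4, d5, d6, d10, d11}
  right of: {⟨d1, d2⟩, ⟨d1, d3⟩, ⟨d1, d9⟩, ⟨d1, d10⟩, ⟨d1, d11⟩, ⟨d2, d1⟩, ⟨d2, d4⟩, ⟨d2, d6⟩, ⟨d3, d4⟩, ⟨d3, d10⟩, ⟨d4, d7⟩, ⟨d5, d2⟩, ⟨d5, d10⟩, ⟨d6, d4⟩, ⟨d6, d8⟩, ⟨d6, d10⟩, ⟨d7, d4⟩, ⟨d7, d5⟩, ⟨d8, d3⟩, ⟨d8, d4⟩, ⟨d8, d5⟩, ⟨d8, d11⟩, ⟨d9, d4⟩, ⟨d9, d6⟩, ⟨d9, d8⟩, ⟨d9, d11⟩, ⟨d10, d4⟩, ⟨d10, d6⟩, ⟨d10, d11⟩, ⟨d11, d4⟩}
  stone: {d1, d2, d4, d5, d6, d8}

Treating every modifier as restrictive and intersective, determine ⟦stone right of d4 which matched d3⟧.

⟦right of d4⟧ = {x : ⟨x, d4⟩ ∈ ⟦right of⟧} = {d2, d3, d6, d7, d8, d9, d10, d11}
⟦which matched d3⟧ = {x : ⟨x, d3⟩ ∈ ⟦matched⟧} = {d2, d4, d5, d7, d8, d11}
⟦stone⟧ = {d1, d2, d4, d5, d6, d8}
… ∩ ⟦right of d4⟧ = {d1, d2, d4, d5, d6, d8} ∩ {d2, d3, d6, d7, d8, d9, d10, d11} = {d2, d6, d8}
… ∩ ⟦which matched d3⟧ = {d2, d6, d8} ∩ {d2, d4, d5, d7, d8, d11} = {d2, d8}
So ⟦stone right of d4 which matched d3⟧ = {d2, d8}.

{d2, d8}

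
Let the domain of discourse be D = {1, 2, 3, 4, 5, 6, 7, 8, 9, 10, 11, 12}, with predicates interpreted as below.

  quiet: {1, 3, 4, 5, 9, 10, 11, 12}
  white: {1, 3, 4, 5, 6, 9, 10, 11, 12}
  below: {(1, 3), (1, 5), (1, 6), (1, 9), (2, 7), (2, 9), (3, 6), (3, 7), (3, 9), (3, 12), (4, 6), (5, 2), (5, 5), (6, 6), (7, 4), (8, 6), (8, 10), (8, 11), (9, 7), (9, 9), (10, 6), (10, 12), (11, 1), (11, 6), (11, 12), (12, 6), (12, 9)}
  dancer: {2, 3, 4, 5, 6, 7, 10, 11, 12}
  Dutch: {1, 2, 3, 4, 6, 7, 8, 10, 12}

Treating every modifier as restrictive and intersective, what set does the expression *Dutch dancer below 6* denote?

⟦below 6⟧ = {x : ⟨x, 6⟩ ∈ ⟦below⟧} = {1, 3, 4, 6, 8, 10, 11, 12}
⟦dancer⟧ = {2, 3, 4, 5, 6, 7, 10, 11, 12}
… ∩ ⟦below 6⟧ = {2, 3, 4, 5, 6, 7, 10, 11, 12} ∩ {1, 3, 4, 6, 8, 10, 11, 12} = {3, 4, 6, 10, 11, 12}
… ∩ ⟦Dutch⟧ = {3, 4, 6, 10, 11, 12} ∩ {1, 2, 3, 4, 6, 7, 8, 10, 12} = {3, 4, 6, 10, 12}
So ⟦Dutch dancer below 6⟧ = {3, 4, 6, 10, 12}.

{3, 4, 6, 10, 12}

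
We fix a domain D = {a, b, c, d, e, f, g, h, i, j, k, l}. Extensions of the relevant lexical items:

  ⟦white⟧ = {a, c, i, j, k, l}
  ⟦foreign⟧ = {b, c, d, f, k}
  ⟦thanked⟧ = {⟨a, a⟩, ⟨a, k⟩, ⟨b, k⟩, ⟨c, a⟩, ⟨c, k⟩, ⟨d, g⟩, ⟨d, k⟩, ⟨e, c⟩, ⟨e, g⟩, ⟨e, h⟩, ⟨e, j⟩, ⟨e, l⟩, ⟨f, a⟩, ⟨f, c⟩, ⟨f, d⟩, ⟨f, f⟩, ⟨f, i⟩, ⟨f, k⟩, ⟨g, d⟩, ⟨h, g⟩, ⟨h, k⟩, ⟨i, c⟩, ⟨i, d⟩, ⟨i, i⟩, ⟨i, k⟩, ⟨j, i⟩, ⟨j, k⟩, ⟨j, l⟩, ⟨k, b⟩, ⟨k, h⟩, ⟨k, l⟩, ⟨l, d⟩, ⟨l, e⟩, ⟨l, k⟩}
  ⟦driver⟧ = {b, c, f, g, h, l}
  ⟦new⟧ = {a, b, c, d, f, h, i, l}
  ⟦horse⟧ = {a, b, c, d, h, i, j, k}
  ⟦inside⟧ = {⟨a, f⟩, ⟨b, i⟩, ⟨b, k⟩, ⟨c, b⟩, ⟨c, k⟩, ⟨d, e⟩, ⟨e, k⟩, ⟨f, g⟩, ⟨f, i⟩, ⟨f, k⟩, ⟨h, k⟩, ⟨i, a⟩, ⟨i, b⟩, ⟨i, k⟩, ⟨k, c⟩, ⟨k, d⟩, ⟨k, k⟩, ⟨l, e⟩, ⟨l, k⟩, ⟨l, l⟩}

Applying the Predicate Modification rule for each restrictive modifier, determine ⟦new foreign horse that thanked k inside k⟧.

⟦that thanked k⟧ = {x : ⟨x, k⟩ ∈ ⟦thanked⟧} = {a, b, c, d, f, h, i, j, l}
⟦inside k⟧ = {x : ⟨x, k⟩ ∈ ⟦inside⟧} = {b, c, e, f, h, i, k, l}
⟦horse⟧ = {a, b, c, d, h, i, j, k}
… ∩ ⟦that thanked k⟧ = {a, b, c, d, h, i, j, k} ∩ {a, b, c, d, f, h, i, j, l} = {a, b, c, d, h, i, j}
… ∩ ⟦inside k⟧ = {a, b, c, d, h, i, j} ∩ {b, c, e, f, h, i, k, l} = {b, c, h, i}
… ∩ ⟦new⟧ = {b, c, h, i} ∩ {a, b, c, d, f, h, i, l} = {b, c, h, i}
… ∩ ⟦foreign⟧ = {b, c, h, i} ∩ {b, c, d, f, k} = {b, c}
So ⟦new foreign horse that thanked k inside k⟧ = {b, c}.

{b, c}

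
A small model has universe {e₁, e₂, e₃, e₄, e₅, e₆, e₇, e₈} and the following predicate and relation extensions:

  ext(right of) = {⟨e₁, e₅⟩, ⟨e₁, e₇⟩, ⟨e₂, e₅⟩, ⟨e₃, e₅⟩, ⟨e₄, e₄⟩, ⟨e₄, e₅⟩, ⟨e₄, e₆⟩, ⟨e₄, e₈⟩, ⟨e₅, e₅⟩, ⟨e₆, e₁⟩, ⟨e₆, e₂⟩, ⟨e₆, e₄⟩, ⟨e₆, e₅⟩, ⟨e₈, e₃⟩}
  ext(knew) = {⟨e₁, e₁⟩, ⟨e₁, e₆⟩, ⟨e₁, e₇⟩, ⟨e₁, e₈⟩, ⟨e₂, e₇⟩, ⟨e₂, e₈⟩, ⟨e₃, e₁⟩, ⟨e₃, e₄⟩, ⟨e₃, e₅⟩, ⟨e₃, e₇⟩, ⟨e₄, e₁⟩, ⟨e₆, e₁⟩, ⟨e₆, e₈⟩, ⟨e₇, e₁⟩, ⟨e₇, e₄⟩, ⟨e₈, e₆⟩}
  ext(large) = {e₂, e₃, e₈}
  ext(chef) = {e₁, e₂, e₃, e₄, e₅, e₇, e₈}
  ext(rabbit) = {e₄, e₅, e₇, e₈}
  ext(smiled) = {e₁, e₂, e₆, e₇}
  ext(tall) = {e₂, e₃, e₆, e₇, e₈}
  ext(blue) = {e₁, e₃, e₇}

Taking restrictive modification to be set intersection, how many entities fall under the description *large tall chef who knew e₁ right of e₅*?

1

⟦who knew e₁⟧ = {x : ⟨x, e₁⟩ ∈ ⟦knew⟧} = {e₁, e₃, e₄, e₆, e₇}
⟦right of e₅⟧ = {x : ⟨x, e₅⟩ ∈ ⟦right of⟧} = {e₁, e₂, e₃, e₄, e₅, e₆}
⟦chef⟧ = {e₁, e₂, e₃, e₄, e₅, e₇, e₈}
… ∩ ⟦who knew e₁⟧ = {e₁, e₂, e₃, e₄, e₅, e₇, e₈} ∩ {e₁, e₃, e₄, e₆, e₇} = {e₁, e₃, e₄, e₇}
… ∩ ⟦right of e₅⟧ = {e₁, e₃, e₄, e₇} ∩ {e₁, e₂, e₃, e₄, e₅, e₆} = {e₁, e₃, e₄}
… ∩ ⟦large⟧ = {e₁, e₃, e₄} ∩ {e₂, e₃, e₈} = {e₃}
… ∩ ⟦tall⟧ = {e₃} ∩ {e₂, e₃, e₆, e₇, e₈} = {e₃}
⟦large tall chef who knew e₁ right of e₅⟧ = {e₃}, so the cardinality is 1.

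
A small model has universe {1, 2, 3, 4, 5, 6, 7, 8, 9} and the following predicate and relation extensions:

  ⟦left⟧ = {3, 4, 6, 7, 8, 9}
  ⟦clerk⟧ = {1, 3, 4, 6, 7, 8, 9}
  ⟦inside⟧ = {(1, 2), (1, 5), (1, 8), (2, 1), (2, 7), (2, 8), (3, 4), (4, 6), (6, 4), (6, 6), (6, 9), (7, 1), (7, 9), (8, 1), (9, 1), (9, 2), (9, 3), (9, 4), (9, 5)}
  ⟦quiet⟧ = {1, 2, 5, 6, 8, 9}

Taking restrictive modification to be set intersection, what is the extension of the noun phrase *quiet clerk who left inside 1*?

⟦who left⟧ = ⟦left⟧ = {3, 4, 6, 7, 8, 9}
⟦inside 1⟧ = {x : ⟨x, 1⟩ ∈ ⟦inside⟧} = {2, 7, 8, 9}
⟦clerk⟧ = {1, 3, 4, 6, 7, 8, 9}
… ∩ ⟦who left⟧ = {1, 3, 4, 6, 7, 8, 9} ∩ {3, 4, 6, 7, 8, 9} = {3, 4, 6, 7, 8, 9}
… ∩ ⟦inside 1⟧ = {3, 4, 6, 7, 8, 9} ∩ {2, 7, 8, 9} = {7, 8, 9}
… ∩ ⟦quiet⟧ = {7, 8, 9} ∩ {1, 2, 5, 6, 8, 9} = {8, 9}
So ⟦quiet clerk who left inside 1⟧ = {8, 9}.

{8, 9}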